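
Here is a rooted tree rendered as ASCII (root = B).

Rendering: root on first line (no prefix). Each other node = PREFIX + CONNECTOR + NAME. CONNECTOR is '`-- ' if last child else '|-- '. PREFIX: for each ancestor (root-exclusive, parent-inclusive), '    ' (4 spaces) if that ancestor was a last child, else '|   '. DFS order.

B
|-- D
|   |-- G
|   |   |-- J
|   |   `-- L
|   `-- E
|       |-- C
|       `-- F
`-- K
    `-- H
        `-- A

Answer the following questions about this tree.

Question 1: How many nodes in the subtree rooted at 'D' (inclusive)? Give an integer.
Subtree rooted at D contains: C, D, E, F, G, J, L
Count = 7

Answer: 7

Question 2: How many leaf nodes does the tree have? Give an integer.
Leaves (nodes with no children): A, C, F, J, L

Answer: 5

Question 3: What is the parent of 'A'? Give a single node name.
Scan adjacency: A appears as child of H

Answer: H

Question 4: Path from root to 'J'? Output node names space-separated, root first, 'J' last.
Walk down from root: B -> D -> G -> J

Answer: B D G J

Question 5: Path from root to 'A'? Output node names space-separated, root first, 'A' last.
Walk down from root: B -> K -> H -> A

Answer: B K H A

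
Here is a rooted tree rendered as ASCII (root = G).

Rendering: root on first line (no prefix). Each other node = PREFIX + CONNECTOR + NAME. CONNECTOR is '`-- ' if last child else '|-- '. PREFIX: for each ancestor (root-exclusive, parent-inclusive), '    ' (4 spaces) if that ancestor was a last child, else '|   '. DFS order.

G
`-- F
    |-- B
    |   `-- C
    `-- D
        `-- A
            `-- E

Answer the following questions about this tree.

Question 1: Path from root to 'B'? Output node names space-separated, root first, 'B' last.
Answer: G F B

Derivation:
Walk down from root: G -> F -> B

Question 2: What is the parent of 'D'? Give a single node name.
Answer: F

Derivation:
Scan adjacency: D appears as child of F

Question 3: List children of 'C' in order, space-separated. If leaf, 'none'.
Answer: none

Derivation:
Node C's children (from adjacency): (leaf)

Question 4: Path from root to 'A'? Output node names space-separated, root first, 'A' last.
Answer: G F D A

Derivation:
Walk down from root: G -> F -> D -> A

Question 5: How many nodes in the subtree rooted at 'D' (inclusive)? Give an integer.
Answer: 3

Derivation:
Subtree rooted at D contains: A, D, E
Count = 3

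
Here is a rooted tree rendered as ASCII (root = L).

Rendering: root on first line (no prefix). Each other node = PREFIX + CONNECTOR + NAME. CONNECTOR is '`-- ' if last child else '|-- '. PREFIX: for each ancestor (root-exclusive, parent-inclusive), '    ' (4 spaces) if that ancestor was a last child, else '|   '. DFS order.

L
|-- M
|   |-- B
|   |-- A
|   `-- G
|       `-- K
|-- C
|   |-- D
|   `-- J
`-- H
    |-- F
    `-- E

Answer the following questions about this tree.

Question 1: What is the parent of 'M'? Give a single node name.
Answer: L

Derivation:
Scan adjacency: M appears as child of L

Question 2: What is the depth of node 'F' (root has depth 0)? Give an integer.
Path from root to F: L -> H -> F
Depth = number of edges = 2

Answer: 2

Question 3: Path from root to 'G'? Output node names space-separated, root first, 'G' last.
Answer: L M G

Derivation:
Walk down from root: L -> M -> G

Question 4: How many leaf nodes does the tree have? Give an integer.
Answer: 7

Derivation:
Leaves (nodes with no children): A, B, D, E, F, J, K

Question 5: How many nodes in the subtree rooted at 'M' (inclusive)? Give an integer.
Answer: 5

Derivation:
Subtree rooted at M contains: A, B, G, K, M
Count = 5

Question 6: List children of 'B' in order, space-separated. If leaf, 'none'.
Answer: none

Derivation:
Node B's children (from adjacency): (leaf)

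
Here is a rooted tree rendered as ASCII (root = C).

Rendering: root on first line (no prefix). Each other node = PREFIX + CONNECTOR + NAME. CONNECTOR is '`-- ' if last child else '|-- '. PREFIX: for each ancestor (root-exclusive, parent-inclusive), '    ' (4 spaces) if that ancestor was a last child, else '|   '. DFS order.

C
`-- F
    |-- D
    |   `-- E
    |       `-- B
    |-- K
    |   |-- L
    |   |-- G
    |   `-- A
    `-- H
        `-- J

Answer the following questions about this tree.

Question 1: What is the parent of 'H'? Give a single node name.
Scan adjacency: H appears as child of F

Answer: F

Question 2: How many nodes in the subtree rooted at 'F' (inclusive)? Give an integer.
Answer: 10

Derivation:
Subtree rooted at F contains: A, B, D, E, F, G, H, J, K, L
Count = 10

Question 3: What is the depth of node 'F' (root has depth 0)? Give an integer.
Path from root to F: C -> F
Depth = number of edges = 1

Answer: 1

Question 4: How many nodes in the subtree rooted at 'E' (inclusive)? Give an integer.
Subtree rooted at E contains: B, E
Count = 2

Answer: 2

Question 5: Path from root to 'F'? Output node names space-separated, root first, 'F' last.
Answer: C F

Derivation:
Walk down from root: C -> F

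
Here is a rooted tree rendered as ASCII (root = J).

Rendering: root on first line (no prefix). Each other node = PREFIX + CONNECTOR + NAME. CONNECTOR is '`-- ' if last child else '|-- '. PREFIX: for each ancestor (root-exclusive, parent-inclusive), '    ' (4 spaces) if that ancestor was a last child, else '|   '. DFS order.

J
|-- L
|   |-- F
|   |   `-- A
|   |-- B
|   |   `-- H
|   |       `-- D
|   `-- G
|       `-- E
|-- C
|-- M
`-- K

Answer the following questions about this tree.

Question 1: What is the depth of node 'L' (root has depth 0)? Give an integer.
Path from root to L: J -> L
Depth = number of edges = 1

Answer: 1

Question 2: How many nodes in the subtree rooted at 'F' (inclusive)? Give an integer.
Answer: 2

Derivation:
Subtree rooted at F contains: A, F
Count = 2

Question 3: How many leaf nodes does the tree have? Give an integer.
Leaves (nodes with no children): A, C, D, E, K, M

Answer: 6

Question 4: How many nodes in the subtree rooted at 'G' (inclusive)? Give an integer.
Subtree rooted at G contains: E, G
Count = 2

Answer: 2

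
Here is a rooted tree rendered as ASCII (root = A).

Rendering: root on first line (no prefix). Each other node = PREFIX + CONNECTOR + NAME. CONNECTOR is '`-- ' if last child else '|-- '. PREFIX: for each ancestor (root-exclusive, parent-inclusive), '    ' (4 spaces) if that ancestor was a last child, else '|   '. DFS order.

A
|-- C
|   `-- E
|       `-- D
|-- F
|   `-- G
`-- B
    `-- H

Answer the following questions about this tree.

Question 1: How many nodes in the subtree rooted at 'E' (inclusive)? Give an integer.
Subtree rooted at E contains: D, E
Count = 2

Answer: 2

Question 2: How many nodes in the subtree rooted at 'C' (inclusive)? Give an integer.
Answer: 3

Derivation:
Subtree rooted at C contains: C, D, E
Count = 3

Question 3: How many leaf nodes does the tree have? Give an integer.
Answer: 3

Derivation:
Leaves (nodes with no children): D, G, H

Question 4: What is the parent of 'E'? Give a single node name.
Answer: C

Derivation:
Scan adjacency: E appears as child of C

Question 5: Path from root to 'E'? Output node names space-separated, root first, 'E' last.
Walk down from root: A -> C -> E

Answer: A C E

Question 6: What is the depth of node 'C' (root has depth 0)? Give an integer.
Path from root to C: A -> C
Depth = number of edges = 1

Answer: 1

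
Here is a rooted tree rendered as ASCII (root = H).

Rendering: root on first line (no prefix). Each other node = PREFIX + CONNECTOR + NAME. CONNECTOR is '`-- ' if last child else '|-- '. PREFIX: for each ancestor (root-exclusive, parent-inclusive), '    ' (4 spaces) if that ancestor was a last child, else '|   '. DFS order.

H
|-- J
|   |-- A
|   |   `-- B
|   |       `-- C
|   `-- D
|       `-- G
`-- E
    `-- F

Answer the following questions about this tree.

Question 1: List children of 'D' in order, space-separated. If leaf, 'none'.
Answer: G

Derivation:
Node D's children (from adjacency): G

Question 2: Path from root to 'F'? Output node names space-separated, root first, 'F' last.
Walk down from root: H -> E -> F

Answer: H E F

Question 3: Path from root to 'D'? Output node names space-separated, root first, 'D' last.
Answer: H J D

Derivation:
Walk down from root: H -> J -> D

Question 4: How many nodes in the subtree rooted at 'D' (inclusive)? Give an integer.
Answer: 2

Derivation:
Subtree rooted at D contains: D, G
Count = 2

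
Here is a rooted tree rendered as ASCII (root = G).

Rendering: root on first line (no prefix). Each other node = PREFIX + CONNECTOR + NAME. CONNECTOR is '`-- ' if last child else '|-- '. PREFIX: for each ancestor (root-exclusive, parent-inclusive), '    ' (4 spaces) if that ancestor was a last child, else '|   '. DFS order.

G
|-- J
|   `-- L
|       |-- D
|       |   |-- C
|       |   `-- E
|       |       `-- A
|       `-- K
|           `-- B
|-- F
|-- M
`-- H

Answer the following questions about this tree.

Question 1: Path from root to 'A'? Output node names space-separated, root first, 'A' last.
Walk down from root: G -> J -> L -> D -> E -> A

Answer: G J L D E A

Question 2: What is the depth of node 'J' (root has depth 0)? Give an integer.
Answer: 1

Derivation:
Path from root to J: G -> J
Depth = number of edges = 1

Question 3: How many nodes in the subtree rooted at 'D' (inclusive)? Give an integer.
Subtree rooted at D contains: A, C, D, E
Count = 4

Answer: 4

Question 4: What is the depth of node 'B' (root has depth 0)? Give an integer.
Path from root to B: G -> J -> L -> K -> B
Depth = number of edges = 4

Answer: 4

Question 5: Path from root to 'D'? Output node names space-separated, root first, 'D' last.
Walk down from root: G -> J -> L -> D

Answer: G J L D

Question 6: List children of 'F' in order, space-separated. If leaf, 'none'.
Node F's children (from adjacency): (leaf)

Answer: none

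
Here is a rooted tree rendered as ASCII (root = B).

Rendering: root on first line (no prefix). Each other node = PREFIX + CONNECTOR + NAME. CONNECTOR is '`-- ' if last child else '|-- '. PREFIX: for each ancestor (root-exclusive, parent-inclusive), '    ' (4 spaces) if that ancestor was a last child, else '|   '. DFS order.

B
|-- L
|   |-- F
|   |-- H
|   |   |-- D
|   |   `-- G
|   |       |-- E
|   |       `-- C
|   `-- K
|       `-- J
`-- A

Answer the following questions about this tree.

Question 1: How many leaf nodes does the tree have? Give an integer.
Answer: 6

Derivation:
Leaves (nodes with no children): A, C, D, E, F, J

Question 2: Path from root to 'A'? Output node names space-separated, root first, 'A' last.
Walk down from root: B -> A

Answer: B A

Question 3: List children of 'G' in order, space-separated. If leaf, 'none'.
Answer: E C

Derivation:
Node G's children (from adjacency): E, C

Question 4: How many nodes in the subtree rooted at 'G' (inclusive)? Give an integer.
Subtree rooted at G contains: C, E, G
Count = 3

Answer: 3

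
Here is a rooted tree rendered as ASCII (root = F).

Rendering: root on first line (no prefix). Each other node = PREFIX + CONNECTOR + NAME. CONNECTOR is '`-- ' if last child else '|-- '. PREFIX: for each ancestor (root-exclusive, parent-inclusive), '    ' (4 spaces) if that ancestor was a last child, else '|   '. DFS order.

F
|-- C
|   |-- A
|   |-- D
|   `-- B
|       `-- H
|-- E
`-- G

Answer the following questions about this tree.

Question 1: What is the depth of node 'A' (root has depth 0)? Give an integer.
Answer: 2

Derivation:
Path from root to A: F -> C -> A
Depth = number of edges = 2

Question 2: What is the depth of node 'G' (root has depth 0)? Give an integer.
Path from root to G: F -> G
Depth = number of edges = 1

Answer: 1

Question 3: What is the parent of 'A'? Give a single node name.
Scan adjacency: A appears as child of C

Answer: C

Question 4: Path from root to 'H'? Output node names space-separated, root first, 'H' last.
Walk down from root: F -> C -> B -> H

Answer: F C B H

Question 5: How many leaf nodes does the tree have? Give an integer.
Leaves (nodes with no children): A, D, E, G, H

Answer: 5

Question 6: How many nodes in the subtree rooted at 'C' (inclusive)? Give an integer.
Subtree rooted at C contains: A, B, C, D, H
Count = 5

Answer: 5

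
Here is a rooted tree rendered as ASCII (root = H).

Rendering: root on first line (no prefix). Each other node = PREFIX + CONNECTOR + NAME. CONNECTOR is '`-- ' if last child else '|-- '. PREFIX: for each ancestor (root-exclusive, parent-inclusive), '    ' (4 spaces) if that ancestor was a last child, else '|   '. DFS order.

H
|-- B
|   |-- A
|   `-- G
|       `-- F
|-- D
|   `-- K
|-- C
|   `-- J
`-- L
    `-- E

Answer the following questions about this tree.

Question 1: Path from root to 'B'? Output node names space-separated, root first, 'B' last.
Answer: H B

Derivation:
Walk down from root: H -> B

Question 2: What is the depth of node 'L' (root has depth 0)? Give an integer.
Answer: 1

Derivation:
Path from root to L: H -> L
Depth = number of edges = 1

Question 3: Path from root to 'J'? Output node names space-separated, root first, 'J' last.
Walk down from root: H -> C -> J

Answer: H C J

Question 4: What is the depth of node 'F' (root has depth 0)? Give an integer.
Answer: 3

Derivation:
Path from root to F: H -> B -> G -> F
Depth = number of edges = 3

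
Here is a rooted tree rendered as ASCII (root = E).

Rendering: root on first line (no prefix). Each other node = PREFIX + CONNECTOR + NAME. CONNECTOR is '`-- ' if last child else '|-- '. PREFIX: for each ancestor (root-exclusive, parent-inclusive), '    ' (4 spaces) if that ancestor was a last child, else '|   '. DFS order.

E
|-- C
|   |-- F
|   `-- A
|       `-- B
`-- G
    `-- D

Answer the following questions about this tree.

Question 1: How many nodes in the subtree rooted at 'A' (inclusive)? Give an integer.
Answer: 2

Derivation:
Subtree rooted at A contains: A, B
Count = 2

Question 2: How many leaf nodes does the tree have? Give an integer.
Answer: 3

Derivation:
Leaves (nodes with no children): B, D, F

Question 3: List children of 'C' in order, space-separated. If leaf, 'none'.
Answer: F A

Derivation:
Node C's children (from adjacency): F, A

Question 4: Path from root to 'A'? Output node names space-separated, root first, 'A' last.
Walk down from root: E -> C -> A

Answer: E C A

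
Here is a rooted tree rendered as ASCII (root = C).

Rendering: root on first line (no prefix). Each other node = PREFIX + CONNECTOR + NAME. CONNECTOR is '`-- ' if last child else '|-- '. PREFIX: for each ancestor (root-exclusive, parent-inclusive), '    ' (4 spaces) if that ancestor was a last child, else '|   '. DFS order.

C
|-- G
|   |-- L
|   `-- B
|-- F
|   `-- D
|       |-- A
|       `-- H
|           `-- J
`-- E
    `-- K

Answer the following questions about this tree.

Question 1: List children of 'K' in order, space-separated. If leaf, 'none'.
Answer: none

Derivation:
Node K's children (from adjacency): (leaf)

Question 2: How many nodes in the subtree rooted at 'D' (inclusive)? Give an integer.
Subtree rooted at D contains: A, D, H, J
Count = 4

Answer: 4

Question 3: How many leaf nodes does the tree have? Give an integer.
Answer: 5

Derivation:
Leaves (nodes with no children): A, B, J, K, L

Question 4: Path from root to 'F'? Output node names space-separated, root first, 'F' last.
Walk down from root: C -> F

Answer: C F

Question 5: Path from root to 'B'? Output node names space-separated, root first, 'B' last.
Walk down from root: C -> G -> B

Answer: C G B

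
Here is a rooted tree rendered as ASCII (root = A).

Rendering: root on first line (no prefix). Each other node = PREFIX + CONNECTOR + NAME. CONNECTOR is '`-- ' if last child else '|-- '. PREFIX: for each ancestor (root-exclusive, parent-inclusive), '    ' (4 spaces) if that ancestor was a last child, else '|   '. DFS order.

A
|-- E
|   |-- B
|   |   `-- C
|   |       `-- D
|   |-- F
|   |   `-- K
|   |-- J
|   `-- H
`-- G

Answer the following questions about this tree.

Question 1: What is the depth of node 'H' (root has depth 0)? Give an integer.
Path from root to H: A -> E -> H
Depth = number of edges = 2

Answer: 2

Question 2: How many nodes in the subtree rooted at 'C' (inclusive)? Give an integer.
Answer: 2

Derivation:
Subtree rooted at C contains: C, D
Count = 2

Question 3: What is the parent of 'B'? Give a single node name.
Answer: E

Derivation:
Scan adjacency: B appears as child of E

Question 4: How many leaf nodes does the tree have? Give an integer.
Answer: 5

Derivation:
Leaves (nodes with no children): D, G, H, J, K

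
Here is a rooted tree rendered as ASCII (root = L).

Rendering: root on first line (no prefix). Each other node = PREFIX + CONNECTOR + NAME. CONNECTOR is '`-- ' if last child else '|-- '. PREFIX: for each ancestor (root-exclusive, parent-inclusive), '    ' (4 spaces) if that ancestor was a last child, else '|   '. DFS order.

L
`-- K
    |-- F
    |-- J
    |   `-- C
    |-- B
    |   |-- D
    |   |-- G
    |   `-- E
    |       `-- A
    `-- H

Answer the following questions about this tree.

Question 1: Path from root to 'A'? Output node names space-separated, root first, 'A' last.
Answer: L K B E A

Derivation:
Walk down from root: L -> K -> B -> E -> A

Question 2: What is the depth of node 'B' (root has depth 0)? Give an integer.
Answer: 2

Derivation:
Path from root to B: L -> K -> B
Depth = number of edges = 2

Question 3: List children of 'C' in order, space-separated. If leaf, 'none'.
Node C's children (from adjacency): (leaf)

Answer: none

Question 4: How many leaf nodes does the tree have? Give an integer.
Leaves (nodes with no children): A, C, D, F, G, H

Answer: 6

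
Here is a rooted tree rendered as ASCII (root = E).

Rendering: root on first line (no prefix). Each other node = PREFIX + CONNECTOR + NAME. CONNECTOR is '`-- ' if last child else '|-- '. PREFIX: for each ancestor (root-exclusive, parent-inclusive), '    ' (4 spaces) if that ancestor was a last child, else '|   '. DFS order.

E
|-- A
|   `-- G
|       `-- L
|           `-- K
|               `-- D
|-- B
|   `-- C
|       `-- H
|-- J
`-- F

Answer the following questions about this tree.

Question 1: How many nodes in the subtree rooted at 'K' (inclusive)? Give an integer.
Subtree rooted at K contains: D, K
Count = 2

Answer: 2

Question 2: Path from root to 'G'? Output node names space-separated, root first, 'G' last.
Answer: E A G

Derivation:
Walk down from root: E -> A -> G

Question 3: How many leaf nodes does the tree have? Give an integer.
Answer: 4

Derivation:
Leaves (nodes with no children): D, F, H, J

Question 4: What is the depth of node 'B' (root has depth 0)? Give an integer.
Answer: 1

Derivation:
Path from root to B: E -> B
Depth = number of edges = 1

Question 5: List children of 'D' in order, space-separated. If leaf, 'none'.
Node D's children (from adjacency): (leaf)

Answer: none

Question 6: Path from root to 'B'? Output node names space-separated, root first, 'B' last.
Walk down from root: E -> B

Answer: E B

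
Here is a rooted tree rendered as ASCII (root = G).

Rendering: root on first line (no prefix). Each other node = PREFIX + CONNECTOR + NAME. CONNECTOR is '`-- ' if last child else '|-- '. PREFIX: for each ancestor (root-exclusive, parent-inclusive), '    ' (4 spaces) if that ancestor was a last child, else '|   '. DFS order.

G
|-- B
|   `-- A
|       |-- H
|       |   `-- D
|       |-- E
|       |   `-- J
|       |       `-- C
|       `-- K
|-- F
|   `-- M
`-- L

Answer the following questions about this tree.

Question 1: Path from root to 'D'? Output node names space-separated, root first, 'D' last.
Answer: G B A H D

Derivation:
Walk down from root: G -> B -> A -> H -> D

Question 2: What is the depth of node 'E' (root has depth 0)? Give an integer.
Answer: 3

Derivation:
Path from root to E: G -> B -> A -> E
Depth = number of edges = 3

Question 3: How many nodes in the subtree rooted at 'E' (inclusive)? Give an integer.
Subtree rooted at E contains: C, E, J
Count = 3

Answer: 3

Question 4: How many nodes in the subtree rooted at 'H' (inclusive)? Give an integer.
Subtree rooted at H contains: D, H
Count = 2

Answer: 2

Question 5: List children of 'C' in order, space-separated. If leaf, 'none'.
Answer: none

Derivation:
Node C's children (from adjacency): (leaf)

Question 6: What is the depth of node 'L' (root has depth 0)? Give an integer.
Path from root to L: G -> L
Depth = number of edges = 1

Answer: 1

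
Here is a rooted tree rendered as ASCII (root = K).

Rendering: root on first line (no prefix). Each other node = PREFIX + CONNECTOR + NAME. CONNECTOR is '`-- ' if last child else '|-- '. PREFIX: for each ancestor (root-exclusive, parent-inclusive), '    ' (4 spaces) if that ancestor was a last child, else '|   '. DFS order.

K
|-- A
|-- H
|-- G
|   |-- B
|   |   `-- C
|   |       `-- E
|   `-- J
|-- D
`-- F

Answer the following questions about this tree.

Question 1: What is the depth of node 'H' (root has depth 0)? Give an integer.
Answer: 1

Derivation:
Path from root to H: K -> H
Depth = number of edges = 1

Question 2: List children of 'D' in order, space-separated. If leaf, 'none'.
Answer: none

Derivation:
Node D's children (from adjacency): (leaf)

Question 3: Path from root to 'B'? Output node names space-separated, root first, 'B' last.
Walk down from root: K -> G -> B

Answer: K G B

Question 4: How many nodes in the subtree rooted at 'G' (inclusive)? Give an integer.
Answer: 5

Derivation:
Subtree rooted at G contains: B, C, E, G, J
Count = 5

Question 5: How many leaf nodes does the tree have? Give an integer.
Leaves (nodes with no children): A, D, E, F, H, J

Answer: 6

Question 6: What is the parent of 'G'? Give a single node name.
Scan adjacency: G appears as child of K

Answer: K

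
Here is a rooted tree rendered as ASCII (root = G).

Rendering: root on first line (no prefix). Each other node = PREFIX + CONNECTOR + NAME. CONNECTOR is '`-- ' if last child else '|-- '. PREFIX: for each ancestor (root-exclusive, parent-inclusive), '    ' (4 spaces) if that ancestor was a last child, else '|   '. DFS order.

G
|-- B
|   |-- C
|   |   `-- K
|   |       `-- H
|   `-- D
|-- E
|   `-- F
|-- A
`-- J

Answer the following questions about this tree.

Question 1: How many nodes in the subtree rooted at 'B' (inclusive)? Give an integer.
Subtree rooted at B contains: B, C, D, H, K
Count = 5

Answer: 5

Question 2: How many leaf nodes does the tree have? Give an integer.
Leaves (nodes with no children): A, D, F, H, J

Answer: 5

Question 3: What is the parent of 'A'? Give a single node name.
Scan adjacency: A appears as child of G

Answer: G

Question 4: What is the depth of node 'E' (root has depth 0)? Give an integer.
Answer: 1

Derivation:
Path from root to E: G -> E
Depth = number of edges = 1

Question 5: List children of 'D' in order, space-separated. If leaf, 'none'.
Answer: none

Derivation:
Node D's children (from adjacency): (leaf)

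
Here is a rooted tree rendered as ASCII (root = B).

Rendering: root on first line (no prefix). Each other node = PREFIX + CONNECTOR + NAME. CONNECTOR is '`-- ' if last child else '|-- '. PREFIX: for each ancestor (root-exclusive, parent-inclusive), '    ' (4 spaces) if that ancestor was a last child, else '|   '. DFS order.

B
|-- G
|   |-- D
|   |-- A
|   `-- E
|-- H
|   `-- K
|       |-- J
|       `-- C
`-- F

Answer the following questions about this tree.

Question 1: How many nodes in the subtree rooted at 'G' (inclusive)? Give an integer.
Answer: 4

Derivation:
Subtree rooted at G contains: A, D, E, G
Count = 4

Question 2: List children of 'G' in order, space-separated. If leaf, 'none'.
Node G's children (from adjacency): D, A, E

Answer: D A E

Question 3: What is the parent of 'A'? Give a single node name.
Answer: G

Derivation:
Scan adjacency: A appears as child of G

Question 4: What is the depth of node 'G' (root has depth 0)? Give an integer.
Path from root to G: B -> G
Depth = number of edges = 1

Answer: 1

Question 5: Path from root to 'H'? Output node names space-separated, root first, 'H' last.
Walk down from root: B -> H

Answer: B H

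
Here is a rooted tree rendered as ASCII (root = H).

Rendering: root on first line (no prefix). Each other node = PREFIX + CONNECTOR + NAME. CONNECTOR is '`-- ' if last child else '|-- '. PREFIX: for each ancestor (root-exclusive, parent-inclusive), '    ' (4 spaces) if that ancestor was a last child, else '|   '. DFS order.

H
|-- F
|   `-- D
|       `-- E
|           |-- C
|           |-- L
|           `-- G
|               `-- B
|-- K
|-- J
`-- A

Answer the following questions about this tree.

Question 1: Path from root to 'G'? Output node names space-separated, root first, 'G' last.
Answer: H F D E G

Derivation:
Walk down from root: H -> F -> D -> E -> G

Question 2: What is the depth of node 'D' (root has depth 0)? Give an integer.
Path from root to D: H -> F -> D
Depth = number of edges = 2

Answer: 2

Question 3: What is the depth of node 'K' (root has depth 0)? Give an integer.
Answer: 1

Derivation:
Path from root to K: H -> K
Depth = number of edges = 1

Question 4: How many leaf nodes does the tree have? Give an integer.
Leaves (nodes with no children): A, B, C, J, K, L

Answer: 6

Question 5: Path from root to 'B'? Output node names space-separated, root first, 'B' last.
Answer: H F D E G B

Derivation:
Walk down from root: H -> F -> D -> E -> G -> B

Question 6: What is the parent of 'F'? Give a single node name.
Answer: H

Derivation:
Scan adjacency: F appears as child of H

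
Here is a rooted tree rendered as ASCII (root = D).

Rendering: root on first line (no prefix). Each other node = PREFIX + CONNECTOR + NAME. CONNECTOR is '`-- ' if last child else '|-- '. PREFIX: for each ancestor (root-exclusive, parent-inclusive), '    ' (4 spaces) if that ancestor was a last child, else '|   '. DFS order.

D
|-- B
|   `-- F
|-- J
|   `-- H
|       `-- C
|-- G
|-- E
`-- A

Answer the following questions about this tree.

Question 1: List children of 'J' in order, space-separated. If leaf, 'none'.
Answer: H

Derivation:
Node J's children (from adjacency): H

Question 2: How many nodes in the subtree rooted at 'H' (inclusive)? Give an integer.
Answer: 2

Derivation:
Subtree rooted at H contains: C, H
Count = 2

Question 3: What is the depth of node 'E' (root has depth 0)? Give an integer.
Answer: 1

Derivation:
Path from root to E: D -> E
Depth = number of edges = 1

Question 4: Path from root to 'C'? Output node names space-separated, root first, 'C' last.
Walk down from root: D -> J -> H -> C

Answer: D J H C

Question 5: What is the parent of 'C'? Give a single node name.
Answer: H

Derivation:
Scan adjacency: C appears as child of H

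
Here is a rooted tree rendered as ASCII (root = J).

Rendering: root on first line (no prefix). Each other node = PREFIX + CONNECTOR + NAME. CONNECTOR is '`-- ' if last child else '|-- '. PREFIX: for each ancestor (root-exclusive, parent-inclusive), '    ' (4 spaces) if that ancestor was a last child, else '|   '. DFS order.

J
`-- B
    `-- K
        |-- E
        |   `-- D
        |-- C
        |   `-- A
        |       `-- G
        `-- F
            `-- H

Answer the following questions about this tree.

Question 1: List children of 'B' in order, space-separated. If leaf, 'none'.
Node B's children (from adjacency): K

Answer: K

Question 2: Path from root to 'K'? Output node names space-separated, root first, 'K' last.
Walk down from root: J -> B -> K

Answer: J B K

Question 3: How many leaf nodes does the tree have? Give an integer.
Leaves (nodes with no children): D, G, H

Answer: 3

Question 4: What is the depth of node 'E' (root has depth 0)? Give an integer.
Path from root to E: J -> B -> K -> E
Depth = number of edges = 3

Answer: 3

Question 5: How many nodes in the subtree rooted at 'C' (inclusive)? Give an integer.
Answer: 3

Derivation:
Subtree rooted at C contains: A, C, G
Count = 3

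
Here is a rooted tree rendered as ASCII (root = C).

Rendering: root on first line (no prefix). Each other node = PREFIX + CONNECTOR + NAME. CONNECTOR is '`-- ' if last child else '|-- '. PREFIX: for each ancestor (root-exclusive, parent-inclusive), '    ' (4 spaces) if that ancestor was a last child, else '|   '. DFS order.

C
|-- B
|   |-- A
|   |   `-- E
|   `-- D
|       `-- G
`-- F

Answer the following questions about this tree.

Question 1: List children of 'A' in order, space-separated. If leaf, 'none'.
Node A's children (from adjacency): E

Answer: E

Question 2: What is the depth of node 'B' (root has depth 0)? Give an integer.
Answer: 1

Derivation:
Path from root to B: C -> B
Depth = number of edges = 1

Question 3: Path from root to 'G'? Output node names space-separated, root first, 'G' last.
Answer: C B D G

Derivation:
Walk down from root: C -> B -> D -> G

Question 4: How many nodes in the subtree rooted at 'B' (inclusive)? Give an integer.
Subtree rooted at B contains: A, B, D, E, G
Count = 5

Answer: 5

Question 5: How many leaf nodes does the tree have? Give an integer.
Answer: 3

Derivation:
Leaves (nodes with no children): E, F, G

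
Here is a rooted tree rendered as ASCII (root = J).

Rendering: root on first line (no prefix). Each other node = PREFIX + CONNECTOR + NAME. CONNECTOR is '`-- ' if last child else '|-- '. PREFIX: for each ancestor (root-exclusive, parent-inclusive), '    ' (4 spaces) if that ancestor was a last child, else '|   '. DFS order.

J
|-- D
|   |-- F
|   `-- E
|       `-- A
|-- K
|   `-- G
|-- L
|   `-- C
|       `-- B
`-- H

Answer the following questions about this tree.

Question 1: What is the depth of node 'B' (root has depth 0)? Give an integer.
Path from root to B: J -> L -> C -> B
Depth = number of edges = 3

Answer: 3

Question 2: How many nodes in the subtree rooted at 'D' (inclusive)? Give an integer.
Subtree rooted at D contains: A, D, E, F
Count = 4

Answer: 4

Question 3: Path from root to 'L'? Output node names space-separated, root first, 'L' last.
Walk down from root: J -> L

Answer: J L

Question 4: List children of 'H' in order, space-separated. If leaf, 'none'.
Answer: none

Derivation:
Node H's children (from adjacency): (leaf)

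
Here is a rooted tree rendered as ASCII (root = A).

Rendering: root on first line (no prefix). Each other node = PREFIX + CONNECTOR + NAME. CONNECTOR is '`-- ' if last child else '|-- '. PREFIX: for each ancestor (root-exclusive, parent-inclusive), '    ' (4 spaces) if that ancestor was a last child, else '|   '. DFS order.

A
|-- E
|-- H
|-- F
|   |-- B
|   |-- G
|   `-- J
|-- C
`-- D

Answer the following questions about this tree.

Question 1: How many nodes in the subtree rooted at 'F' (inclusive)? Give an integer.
Answer: 4

Derivation:
Subtree rooted at F contains: B, F, G, J
Count = 4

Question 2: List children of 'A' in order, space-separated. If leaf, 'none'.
Node A's children (from adjacency): E, H, F, C, D

Answer: E H F C D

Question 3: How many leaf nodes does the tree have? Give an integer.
Leaves (nodes with no children): B, C, D, E, G, H, J

Answer: 7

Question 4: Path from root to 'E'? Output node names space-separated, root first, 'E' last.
Walk down from root: A -> E

Answer: A E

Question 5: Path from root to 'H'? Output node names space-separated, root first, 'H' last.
Walk down from root: A -> H

Answer: A H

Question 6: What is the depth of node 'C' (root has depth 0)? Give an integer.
Answer: 1

Derivation:
Path from root to C: A -> C
Depth = number of edges = 1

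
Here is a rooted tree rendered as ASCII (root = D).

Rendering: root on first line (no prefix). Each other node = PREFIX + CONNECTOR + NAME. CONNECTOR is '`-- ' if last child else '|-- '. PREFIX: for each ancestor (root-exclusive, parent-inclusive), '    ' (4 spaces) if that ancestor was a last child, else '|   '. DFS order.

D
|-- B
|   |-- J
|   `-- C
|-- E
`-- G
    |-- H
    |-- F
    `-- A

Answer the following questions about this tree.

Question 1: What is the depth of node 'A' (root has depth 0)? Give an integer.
Path from root to A: D -> G -> A
Depth = number of edges = 2

Answer: 2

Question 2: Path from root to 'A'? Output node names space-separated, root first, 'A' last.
Answer: D G A

Derivation:
Walk down from root: D -> G -> A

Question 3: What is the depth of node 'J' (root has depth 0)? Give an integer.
Answer: 2

Derivation:
Path from root to J: D -> B -> J
Depth = number of edges = 2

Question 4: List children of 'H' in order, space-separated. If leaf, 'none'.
Answer: none

Derivation:
Node H's children (from adjacency): (leaf)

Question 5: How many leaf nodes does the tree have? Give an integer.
Answer: 6

Derivation:
Leaves (nodes with no children): A, C, E, F, H, J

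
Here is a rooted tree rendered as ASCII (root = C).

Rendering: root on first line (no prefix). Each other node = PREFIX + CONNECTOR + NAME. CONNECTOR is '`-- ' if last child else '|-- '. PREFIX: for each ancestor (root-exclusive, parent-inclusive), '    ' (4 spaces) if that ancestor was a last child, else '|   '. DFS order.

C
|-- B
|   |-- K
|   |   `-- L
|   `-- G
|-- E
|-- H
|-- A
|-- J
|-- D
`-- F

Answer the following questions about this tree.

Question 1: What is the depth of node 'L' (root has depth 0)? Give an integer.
Answer: 3

Derivation:
Path from root to L: C -> B -> K -> L
Depth = number of edges = 3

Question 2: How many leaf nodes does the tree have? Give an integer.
Answer: 8

Derivation:
Leaves (nodes with no children): A, D, E, F, G, H, J, L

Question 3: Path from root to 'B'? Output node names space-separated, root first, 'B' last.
Walk down from root: C -> B

Answer: C B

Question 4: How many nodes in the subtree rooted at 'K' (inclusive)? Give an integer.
Answer: 2

Derivation:
Subtree rooted at K contains: K, L
Count = 2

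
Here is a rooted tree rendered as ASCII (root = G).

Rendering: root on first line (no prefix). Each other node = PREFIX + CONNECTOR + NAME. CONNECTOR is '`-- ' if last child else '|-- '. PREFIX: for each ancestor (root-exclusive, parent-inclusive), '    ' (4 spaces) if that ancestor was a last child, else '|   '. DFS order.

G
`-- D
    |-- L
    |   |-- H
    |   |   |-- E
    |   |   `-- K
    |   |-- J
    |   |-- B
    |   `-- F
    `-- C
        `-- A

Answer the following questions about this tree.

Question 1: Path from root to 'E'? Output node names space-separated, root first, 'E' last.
Answer: G D L H E

Derivation:
Walk down from root: G -> D -> L -> H -> E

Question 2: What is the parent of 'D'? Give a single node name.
Scan adjacency: D appears as child of G

Answer: G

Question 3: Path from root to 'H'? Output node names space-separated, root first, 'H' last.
Answer: G D L H

Derivation:
Walk down from root: G -> D -> L -> H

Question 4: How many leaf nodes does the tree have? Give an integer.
Answer: 6

Derivation:
Leaves (nodes with no children): A, B, E, F, J, K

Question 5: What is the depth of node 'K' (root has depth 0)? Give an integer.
Path from root to K: G -> D -> L -> H -> K
Depth = number of edges = 4

Answer: 4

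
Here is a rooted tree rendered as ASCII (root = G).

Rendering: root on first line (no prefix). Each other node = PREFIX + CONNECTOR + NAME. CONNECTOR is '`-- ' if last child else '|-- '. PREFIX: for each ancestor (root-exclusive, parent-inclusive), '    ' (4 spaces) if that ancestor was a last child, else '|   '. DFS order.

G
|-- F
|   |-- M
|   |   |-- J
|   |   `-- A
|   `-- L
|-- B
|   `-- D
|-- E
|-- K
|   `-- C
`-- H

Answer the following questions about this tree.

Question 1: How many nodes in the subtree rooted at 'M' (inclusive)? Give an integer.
Answer: 3

Derivation:
Subtree rooted at M contains: A, J, M
Count = 3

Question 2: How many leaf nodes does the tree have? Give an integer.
Answer: 7

Derivation:
Leaves (nodes with no children): A, C, D, E, H, J, L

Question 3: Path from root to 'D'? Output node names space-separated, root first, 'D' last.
Walk down from root: G -> B -> D

Answer: G B D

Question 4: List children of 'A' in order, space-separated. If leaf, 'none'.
Node A's children (from adjacency): (leaf)

Answer: none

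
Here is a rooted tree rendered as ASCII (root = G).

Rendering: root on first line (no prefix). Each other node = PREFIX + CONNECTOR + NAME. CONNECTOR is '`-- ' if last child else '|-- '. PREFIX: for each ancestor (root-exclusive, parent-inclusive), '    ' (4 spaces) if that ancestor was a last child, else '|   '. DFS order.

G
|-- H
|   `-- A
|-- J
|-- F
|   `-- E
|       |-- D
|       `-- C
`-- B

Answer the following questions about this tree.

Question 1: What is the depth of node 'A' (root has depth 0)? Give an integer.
Answer: 2

Derivation:
Path from root to A: G -> H -> A
Depth = number of edges = 2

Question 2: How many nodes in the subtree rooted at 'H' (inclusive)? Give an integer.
Answer: 2

Derivation:
Subtree rooted at H contains: A, H
Count = 2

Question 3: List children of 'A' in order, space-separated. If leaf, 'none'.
Answer: none

Derivation:
Node A's children (from adjacency): (leaf)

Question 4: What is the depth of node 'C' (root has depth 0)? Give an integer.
Answer: 3

Derivation:
Path from root to C: G -> F -> E -> C
Depth = number of edges = 3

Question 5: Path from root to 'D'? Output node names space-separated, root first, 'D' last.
Answer: G F E D

Derivation:
Walk down from root: G -> F -> E -> D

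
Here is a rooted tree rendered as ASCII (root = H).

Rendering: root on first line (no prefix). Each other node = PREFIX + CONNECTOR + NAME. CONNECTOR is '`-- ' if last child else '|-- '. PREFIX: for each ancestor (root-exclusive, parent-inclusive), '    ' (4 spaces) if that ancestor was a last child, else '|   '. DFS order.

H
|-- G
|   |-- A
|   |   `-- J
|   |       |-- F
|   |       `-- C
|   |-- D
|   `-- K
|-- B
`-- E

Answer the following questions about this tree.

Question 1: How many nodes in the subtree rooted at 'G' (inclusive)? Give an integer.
Answer: 7

Derivation:
Subtree rooted at G contains: A, C, D, F, G, J, K
Count = 7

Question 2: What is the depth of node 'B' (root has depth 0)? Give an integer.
Answer: 1

Derivation:
Path from root to B: H -> B
Depth = number of edges = 1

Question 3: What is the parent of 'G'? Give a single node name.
Scan adjacency: G appears as child of H

Answer: H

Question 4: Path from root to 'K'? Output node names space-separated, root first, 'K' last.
Walk down from root: H -> G -> K

Answer: H G K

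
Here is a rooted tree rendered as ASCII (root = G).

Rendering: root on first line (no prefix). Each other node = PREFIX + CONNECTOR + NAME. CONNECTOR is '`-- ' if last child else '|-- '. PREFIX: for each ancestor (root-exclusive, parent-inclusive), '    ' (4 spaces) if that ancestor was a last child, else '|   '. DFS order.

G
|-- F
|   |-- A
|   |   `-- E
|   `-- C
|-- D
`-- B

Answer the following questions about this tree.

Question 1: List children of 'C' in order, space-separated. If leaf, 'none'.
Answer: none

Derivation:
Node C's children (from adjacency): (leaf)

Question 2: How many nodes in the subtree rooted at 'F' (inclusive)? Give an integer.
Subtree rooted at F contains: A, C, E, F
Count = 4

Answer: 4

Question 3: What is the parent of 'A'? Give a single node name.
Answer: F

Derivation:
Scan adjacency: A appears as child of F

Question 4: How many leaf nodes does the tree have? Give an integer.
Answer: 4

Derivation:
Leaves (nodes with no children): B, C, D, E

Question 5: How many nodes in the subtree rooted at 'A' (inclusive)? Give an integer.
Answer: 2

Derivation:
Subtree rooted at A contains: A, E
Count = 2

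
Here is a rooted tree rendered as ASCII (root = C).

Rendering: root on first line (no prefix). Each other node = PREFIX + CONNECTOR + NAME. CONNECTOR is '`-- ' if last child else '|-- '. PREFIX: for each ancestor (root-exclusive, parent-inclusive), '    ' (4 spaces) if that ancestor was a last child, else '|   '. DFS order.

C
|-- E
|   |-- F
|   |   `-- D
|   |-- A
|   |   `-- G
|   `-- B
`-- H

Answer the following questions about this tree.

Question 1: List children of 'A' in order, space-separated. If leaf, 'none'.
Answer: G

Derivation:
Node A's children (from adjacency): G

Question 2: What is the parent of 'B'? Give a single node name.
Answer: E

Derivation:
Scan adjacency: B appears as child of E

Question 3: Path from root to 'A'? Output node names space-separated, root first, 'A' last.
Walk down from root: C -> E -> A

Answer: C E A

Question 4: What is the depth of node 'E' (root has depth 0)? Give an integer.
Path from root to E: C -> E
Depth = number of edges = 1

Answer: 1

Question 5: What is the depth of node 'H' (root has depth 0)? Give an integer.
Path from root to H: C -> H
Depth = number of edges = 1

Answer: 1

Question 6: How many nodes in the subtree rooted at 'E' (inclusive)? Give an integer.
Answer: 6

Derivation:
Subtree rooted at E contains: A, B, D, E, F, G
Count = 6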